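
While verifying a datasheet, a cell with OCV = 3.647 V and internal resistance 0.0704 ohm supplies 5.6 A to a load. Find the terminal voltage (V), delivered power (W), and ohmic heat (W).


Step 1: V_terminal = OCV - I*R = 3.647 - 5.6 * 0.0704 = 3.2528 V
Step 2: P_out = V_terminal * I = 3.2528 * 5.6 = 18.22 W
Step 3: Q = I^2 * R = 5.6^2 * 0.0704 = 2.208 W

V=3.2528 V, P=18.22 W, Q=2.208 W


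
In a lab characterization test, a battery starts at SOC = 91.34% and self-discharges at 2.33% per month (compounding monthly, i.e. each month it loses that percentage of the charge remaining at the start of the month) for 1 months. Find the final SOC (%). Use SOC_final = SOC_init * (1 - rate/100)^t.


decay = (1 - 2.33/100)^1 = 0.9767
SOC_final = 91.34 * 0.9767 = 89.21%

89.21%


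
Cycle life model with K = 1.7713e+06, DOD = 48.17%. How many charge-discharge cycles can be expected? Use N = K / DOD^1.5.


DOD^1.5 = 334.32
N = K / DOD^1.5 = 1.7713e+06 / 334.32 = 5298

5298 cycles


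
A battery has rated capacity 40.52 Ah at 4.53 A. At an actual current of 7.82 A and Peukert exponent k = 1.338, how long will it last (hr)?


t_rated = C / I_rated = 40.52 / 4.53 = 8.9448 hr
(I_rated/I)^k = (0.57928)^1.338 = 0.48166
t = t_rated * (I_rated/I)^k = 8.9448 * 0.48166 = 4.308 hr

4.308 hr


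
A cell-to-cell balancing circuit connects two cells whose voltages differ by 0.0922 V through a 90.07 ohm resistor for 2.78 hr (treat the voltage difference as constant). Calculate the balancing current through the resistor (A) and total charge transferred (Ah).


I_bal = dV / R = 0.0922 / 90.07 = 0.0010236 A
Q = I_bal * t = 0.0010236 * 2.78 = 0.002846 Ah

I=0.0010236 A, Q=0.002846 Ah


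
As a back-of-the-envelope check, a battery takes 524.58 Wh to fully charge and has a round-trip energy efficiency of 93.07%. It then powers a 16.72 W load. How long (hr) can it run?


Step 1: E_discharge = eta/100 * E_charge = 93.07/100 * 524.58 = 488.23 Wh
Step 2: t = E_discharge / P = 488.23 / 16.72 = 29.20 hr

29.20 hr


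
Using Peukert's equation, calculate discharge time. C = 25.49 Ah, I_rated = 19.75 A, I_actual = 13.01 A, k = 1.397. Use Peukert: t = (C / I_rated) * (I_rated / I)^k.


Step 1: t_rated = C / I_rated = 25.49 / 19.75 = 1.2906 hr
Step 2: ratio = 19.75 / 13.01 = 1.5181
Step 3: ratio^k = 1.5181^1.397 = 1.7917
Step 4: t = t_rated * ratio^k = 1.2906 * 1.7917 = 2.312 hr

2.312 hr


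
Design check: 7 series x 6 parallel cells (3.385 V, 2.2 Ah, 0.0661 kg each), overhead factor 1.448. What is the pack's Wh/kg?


Step 1: V_pack = 7 * 3.385 = 23.695 V
Step 2: C_pack = 6 * 2.2 = 13.2 Ah
Step 3: E_pack = V_pack * C_pack = 23.695 * 13.2 = 312.77 Wh
Step 4: m_pack = 7 * 6 * 0.0661 * 1.448 = 4.0199 kg
Step 5: ED = E_pack / m_pack = 312.77 / 4.0199 = 77.81 Wh/kg

77.81 Wh/kg


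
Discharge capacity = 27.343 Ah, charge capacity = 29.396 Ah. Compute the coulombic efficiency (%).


eta_c = Q_dis / Q_chg * 100 = 27.343 / 29.396 * 100 = 93.02%

93.02%


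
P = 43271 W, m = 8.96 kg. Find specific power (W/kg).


Specific power = 43271 W / 8.96 kg = 4829 W/kg

4829 W/kg


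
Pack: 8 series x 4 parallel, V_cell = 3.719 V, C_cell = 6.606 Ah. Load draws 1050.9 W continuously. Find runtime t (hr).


Step 1: E_pack = Ns * V_cell * Np * C_cell = 8 * 3.719 * 4 * 6.606 = 786.17 Wh
Step 2: t = E_pack / P = 786.17 / 1050.9 = 0.7481 hr

0.7481 hr


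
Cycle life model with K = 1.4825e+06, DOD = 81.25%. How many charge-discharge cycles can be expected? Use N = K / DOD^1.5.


Step 1: DOD^1.5 = 81.25^1.5 = 732.38
Step 2: N = 1.4825e+06 / 732.38 = 2024 cycles

2024 cycles


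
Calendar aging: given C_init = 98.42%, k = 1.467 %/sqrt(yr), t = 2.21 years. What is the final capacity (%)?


sqrt(t) = sqrt(2.21) = 1.4866
C_final = 98.42 - 1.467 * 1.4866 = 96.24%

96.24%


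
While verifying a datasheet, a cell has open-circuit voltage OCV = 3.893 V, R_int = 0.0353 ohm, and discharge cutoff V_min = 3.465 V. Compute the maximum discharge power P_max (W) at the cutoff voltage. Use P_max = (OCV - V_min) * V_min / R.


P_max = (OCV - V_min) * V_min / R = (3.893 - 3.465) * 3.465 / 0.0353 = 0.428 * 3.465 / 0.0353 = 42.01 W

42.01 W


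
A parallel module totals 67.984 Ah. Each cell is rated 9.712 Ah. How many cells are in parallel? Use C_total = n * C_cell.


n = C_total / C_cell = 67.984 / 9.712 = 7

7


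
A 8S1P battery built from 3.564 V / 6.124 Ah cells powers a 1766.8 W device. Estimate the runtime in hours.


Step 1: E_pack = Ns * V_cell * Np * C_cell = 8 * 3.564 * 1 * 6.124 = 174.61 Wh
Step 2: t = E_pack / P = 174.61 / 1766.8 = 0.09883 hr

0.09883 hr


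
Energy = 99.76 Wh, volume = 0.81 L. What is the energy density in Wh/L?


Volumetric ED = 99.76 Wh / 0.81 L = 123.2 Wh/L

123.2 Wh/L


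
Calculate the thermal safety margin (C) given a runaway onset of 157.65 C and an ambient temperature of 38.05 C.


Safety margin = 157.65 C - 38.05 C = 119.6 C

119.6 C


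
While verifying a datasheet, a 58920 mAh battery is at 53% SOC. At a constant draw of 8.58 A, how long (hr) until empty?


Convert: C_total = 58920 mAh = 58.92 Ah
Step 1: remaining = SOC/100 * C_total = 53/100 * 58.92 = 31.228 Ah
Step 2: t = remaining / I = 31.228 / 8.58 = 3.640 hr

3.640 hr


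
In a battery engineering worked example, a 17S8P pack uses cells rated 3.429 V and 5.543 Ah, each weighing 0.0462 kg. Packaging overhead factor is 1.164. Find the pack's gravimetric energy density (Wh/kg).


Step 1: V_pack = 17 * 3.429 = 58.293 V
Step 2: C_pack = 8 * 5.543 = 44.344 Ah
Step 3: E_pack = V_pack * C_pack = 58.293 * 44.344 = 2584.9 Wh
Step 4: m_pack = 17 * 8 * 0.0462 * 1.164 = 7.3136 kg
Step 5: ED = E_pack / m_pack = 2584.9 / 7.3136 = 353.4 Wh/kg

353.4 Wh/kg


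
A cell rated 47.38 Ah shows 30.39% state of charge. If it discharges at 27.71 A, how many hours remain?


Step 1: remaining = SOC/100 * C_total = 30.39/100 * 47.38 = 14.399 Ah
Step 2: t = remaining / I = 14.399 / 27.71 = 0.5196 hr

0.5196 hr


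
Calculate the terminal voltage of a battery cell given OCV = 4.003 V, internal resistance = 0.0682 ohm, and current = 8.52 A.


V = OCV - I*R = 4.003 - 8.52 * 0.0682 = 3.422 V

3.422 V


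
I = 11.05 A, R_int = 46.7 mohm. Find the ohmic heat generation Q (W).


Convert: R = 46.7 mohm = 0.0467 ohm
I^2 = 122.1
Q = 122.1 * 0.0467 = 5.702 W

5.702 W


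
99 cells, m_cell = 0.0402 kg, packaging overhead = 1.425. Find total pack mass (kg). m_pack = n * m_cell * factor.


Cell mass sum = 99 * 0.0402 = 3.9798 kg
With overhead 1.425: m_pack = 3.9798 * 1.425 = 5.671 kg

5.671 kg


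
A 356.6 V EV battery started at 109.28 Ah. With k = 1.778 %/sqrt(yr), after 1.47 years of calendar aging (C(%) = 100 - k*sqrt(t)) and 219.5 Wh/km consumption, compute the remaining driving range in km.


Step 1: capacity retention = 100 - 1.778 * sqrt(1.47) = 100 - 1.778 * 1.2124 = 97.844%
Step 2: C_now = 109.28 * 97.844/100 = 106.92 Ah
Step 3: E_pack = V * C_now = 356.6 * 106.92 = 38128 Wh
Step 4: range = E_pack / consumption = 38128 / 219.5 = 173.7 km

173.7 km


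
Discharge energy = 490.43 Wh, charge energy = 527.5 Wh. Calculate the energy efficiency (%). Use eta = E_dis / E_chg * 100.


Round-trip efficiency = 490.43/527.5 * 100% = 92.97%

92.97%


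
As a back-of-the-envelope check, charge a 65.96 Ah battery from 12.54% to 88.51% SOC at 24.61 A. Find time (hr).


delta_Ah = 65.96 * (88.51 - 12.54) / 100 = 50.11 Ah
t = delta_Ah / I = 50.11 / 24.61 = 2.036 hr

2.036 hr


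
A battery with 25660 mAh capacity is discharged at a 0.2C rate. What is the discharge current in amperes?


Convert: capacity = 25660 mAh = 25.66 Ah
I = C_rate * capacity = 0.2 * 25.66 = 5.132 A

5.132 A


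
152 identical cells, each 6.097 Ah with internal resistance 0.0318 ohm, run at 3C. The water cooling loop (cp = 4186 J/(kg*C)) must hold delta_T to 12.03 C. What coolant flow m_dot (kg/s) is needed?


Step 1: I = 3 * 6.097 = 18.291 A
Step 2: Q_cell = I^2 * R = 18.291^2 * 0.0318 = 10.639 W
Step 3: Q_total = 152 * 10.639 = 1617.1 W
Step 4: m_dot = Q_total / (cp * dT) = 1617.1 / (4186 * 12.03) = 0.03211 kg/s

0.03211 kg/s


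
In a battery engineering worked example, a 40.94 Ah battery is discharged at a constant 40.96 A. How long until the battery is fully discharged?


t = capacity / current = 40.94 / 40.96 = 0.9995 hr

0.9995 hr


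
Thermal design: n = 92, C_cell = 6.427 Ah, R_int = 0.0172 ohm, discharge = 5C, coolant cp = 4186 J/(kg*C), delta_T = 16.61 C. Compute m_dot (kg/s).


Step 1: I = 5 * 6.427 = 32.135 A
Step 2: Q_cell = I^2 * R = 32.135^2 * 0.0172 = 17.762 W
Step 3: Q_total = 92 * 17.762 = 1634.1 W
Step 4: m_dot = Q_total / (cp * dT) = 1634.1 / (4186 * 16.61) = 0.02350 kg/s

0.02350 kg/s


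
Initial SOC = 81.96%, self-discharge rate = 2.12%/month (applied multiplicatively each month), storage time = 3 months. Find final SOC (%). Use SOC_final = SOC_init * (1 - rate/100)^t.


decay = (1 - 2.12/100)^3 = 0.93774
SOC_final = 81.96 * 0.93774 = 76.86%

76.86%


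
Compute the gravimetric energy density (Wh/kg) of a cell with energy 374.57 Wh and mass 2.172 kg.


ED = E / m = 374.57 / 2.172 = 172.5 Wh/kg

172.5 Wh/kg


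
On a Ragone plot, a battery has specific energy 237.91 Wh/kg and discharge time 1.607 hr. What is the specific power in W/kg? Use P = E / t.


Specific power = 237.91 Wh/kg / 1.607 hr = 148.0 W/kg

148.0 W/kg


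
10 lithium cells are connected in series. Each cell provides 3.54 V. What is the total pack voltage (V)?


V_pack = n * V_cell = 10 * 3.54 = 35.4 V

35.4 V


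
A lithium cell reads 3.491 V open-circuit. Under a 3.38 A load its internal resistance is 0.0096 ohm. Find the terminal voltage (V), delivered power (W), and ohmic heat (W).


Step 1: V_terminal = OCV - I*R = 3.491 - 3.38 * 0.0096 = 3.4586 V
Step 2: P_out = V_terminal * I = 3.4586 * 3.38 = 11.69 W
Step 3: Q = I^2 * R = 3.38^2 * 0.0096 = 0.1097 W

V=3.4586 V, P=11.69 W, Q=0.1097 W


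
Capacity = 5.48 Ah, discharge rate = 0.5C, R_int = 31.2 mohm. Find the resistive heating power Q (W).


Convert: R = 31.2 mohm = 0.0312 ohm
Step 1: I = C_rate * capacity = 0.5 * 5.48 = 2.74 A
Step 2: Q = I^2 * R = 2.74^2 * 0.0312 = 7.5076 * 0.0312 = 0.2342 W

0.2342 W


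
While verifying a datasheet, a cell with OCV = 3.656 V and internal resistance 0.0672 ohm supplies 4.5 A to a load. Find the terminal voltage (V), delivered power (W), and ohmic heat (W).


Step 1: V_terminal = OCV - I*R = 3.656 - 4.5 * 0.0672 = 3.3536 V
Step 2: P_out = V_terminal * I = 3.3536 * 4.5 = 15.09 W
Step 3: Q = I^2 * R = 4.5^2 * 0.0672 = 1.361 W

V=3.3536 V, P=15.09 W, Q=1.361 W


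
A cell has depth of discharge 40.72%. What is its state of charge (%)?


SOC = 100 - DOD = 100 - 40.72 = 59.28%

59.28%


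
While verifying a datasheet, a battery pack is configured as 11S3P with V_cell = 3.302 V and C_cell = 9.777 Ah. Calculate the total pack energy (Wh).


E = Ns * Vcell * Np * Ccell = 11 * 3.302 * 3 * 9.777 = 1065 Wh

1065 Wh


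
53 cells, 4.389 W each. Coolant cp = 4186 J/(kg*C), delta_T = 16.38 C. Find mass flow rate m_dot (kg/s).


Step 1: Total heat Q = 53 * 4.389 W = 232.62 W
Step 2: denom = cp * dT = 4186 * 16.38 = 68567
Step 3: m_dot = 232.62 / 68567 = 0.003393 kg/s

0.003393 kg/s


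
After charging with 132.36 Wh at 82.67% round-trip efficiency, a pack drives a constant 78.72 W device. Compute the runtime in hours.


Step 1: E_discharge = eta/100 * E_charge = 82.67/100 * 132.36 = 109.42 Wh
Step 2: t = E_discharge / P = 109.42 / 78.72 = 1.390 hr

1.390 hr


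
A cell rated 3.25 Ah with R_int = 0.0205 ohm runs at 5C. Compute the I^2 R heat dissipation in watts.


Step 1: I = C_rate * capacity = 5 * 3.25 = 16.25 A
Step 2: Q = I^2 * R = 16.25^2 * 0.0205 = 264.06 * 0.0205 = 5.413 W

5.413 W


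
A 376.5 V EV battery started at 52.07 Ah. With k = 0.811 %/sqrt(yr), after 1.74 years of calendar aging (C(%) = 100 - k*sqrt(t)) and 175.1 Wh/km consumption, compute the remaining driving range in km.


Step 1: capacity retention = 100 - 0.811 * sqrt(1.74) = 100 - 0.811 * 1.3191 = 98.93%
Step 2: C_now = 52.07 * 98.93/100 = 51.513 Ah
Step 3: E_pack = V * C_now = 376.5 * 51.513 = 19395 Wh
Step 4: range = E_pack / consumption = 19395 / 175.1 = 110.8 km

110.8 km


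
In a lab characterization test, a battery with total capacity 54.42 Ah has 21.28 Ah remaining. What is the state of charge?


SOC = (remaining / total) * 100 = (21.28 / 54.42) * 100 = 39.10%

39.10%


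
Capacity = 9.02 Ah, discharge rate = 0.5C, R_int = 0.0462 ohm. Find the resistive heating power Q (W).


Step 1: I = C_rate * capacity = 0.5 * 9.02 = 4.51 A
Step 2: Q = I^2 * R = 4.51^2 * 0.0462 = 20.34 * 0.0462 = 0.9397 W

0.9397 W


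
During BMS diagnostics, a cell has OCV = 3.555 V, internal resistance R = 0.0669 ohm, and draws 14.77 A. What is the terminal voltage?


IR drop = 14.77 * 0.0669 = 0.98811 V
V = 3.555 - 0.98811 = 2.567 V

2.567 V


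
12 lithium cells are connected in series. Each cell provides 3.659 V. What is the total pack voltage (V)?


Series voltages add: 12 * 3.659 V = 43.908 V

43.908 V


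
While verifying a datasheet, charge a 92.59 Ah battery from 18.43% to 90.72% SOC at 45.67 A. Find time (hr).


Step 1: dSOC = 90.72% - 18.43% = 72.29%
Step 2: delta_Ah = 92.59 * 72.29 / 100 = 66.933 Ah
Step 3: t = 66.933 / 45.67 = 1.466 hr

1.466 hr


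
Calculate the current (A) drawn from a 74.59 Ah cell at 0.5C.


At 0.5C: I = 0.5 * 74.59 Ah = 37.295 A

37.295 A


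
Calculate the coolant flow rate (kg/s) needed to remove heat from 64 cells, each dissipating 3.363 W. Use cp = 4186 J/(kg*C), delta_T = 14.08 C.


Q_total = 64 * 3.363 = 215.23 W
m_dot = Q_total / (cp * dT) = 215.23 / (4186 * 14.08) = 0.003652 kg/s

0.003652 kg/s


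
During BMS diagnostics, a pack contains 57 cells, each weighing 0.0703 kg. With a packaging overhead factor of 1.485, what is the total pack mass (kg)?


Cell mass sum = 57 * 0.0703 = 4.0071 kg
With overhead 1.485: m_pack = 4.0071 * 1.485 = 5.951 kg

5.951 kg


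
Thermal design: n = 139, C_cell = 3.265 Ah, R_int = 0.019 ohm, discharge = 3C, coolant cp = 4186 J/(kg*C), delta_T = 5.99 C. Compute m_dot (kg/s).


Step 1: I = 3 * 3.265 = 9.795 A
Step 2: Q_cell = I^2 * R = 9.795^2 * 0.019 = 1.8229 W
Step 3: Q_total = 139 * 1.8229 = 253.38 W
Step 4: m_dot = Q_total / (cp * dT) = 253.38 / (4186 * 5.99) = 0.01011 kg/s

0.01011 kg/s


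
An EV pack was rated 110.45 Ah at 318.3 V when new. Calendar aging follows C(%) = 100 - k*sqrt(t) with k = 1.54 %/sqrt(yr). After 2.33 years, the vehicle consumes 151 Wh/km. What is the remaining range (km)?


Step 1: capacity retention = 100 - 1.54 * sqrt(2.33) = 100 - 1.54 * 1.5264 = 97.649%
Step 2: C_now = 110.45 * 97.649/100 = 107.85 Ah
Step 3: E_pack = V * C_now = 318.3 * 107.85 = 34329 Wh
Step 4: range = E_pack / consumption = 34329 / 151 = 227.3 km

227.3 km


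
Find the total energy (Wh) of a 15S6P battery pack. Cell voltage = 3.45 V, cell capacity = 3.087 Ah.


V_pack = 15 * 3.45 = 51.75 V
C_pack = 6 * 3.087 = 18.522 Ah
E = V_pack * C_pack = 51.75 * 18.522 = 958.5 Wh

958.5 Wh


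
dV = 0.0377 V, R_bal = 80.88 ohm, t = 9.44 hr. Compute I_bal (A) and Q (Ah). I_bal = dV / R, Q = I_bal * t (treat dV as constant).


First, Ohm's law: I_bal = 0.0377 V / 80.88 ohm = 4.6612e-04 A
Then Q = I * t = 4.6612e-04 A * 9.44 hr = 0.004400 Ah

I=4.6612e-04 A, Q=0.004400 Ah


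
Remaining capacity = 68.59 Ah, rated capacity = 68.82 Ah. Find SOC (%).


SOC = (remaining / total) * 100 = (68.59 / 68.82) * 100 = 99.67%

99.67%


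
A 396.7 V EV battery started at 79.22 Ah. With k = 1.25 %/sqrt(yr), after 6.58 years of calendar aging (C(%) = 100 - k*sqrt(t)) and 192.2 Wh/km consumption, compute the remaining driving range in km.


Step 1: capacity retention = 100 - 1.25 * sqrt(6.58) = 100 - 1.25 * 2.5652 = 96.794%
Step 2: C_now = 79.22 * 96.794/100 = 76.68 Ah
Step 3: E_pack = V * C_now = 396.7 * 76.68 = 30419 Wh
Step 4: range = E_pack / consumption = 30419 / 192.2 = 158.3 km

158.3 km


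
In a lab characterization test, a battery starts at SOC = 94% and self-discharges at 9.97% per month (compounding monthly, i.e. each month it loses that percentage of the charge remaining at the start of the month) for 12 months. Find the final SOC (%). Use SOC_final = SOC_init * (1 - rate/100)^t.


decay = (1 - 9.97/100)^12 = 0.28356
SOC_final = 94 * 0.28356 = 26.65%

26.65%


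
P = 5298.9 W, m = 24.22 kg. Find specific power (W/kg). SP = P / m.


Specific power = 5298.9 W / 24.22 kg = 218.8 W/kg

218.8 W/kg


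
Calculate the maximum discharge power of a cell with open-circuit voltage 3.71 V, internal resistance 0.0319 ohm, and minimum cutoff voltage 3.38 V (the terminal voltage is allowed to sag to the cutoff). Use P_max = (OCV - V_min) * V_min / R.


dV = OCV - V_min = 0.33 V (so I_max = dV / R)
P_max = dV * V_min / R = 0.33 * 3.38 / 0.0319 = 34.97 W

34.97 W


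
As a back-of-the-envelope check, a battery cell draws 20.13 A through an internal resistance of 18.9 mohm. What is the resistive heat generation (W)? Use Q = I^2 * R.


Convert: R = 18.9 mohm = 0.0189 ohm
Q = I^2 * R = 20.13^2 * 0.0189 = 7.659 W

7.659 W


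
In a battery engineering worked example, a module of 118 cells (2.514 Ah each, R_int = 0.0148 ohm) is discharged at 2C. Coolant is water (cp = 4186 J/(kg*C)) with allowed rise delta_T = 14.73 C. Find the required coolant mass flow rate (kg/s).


Step 1: I = 2 * 2.514 = 5.028 A
Step 2: Q_cell = I^2 * R = 5.028^2 * 0.0148 = 0.37416 W
Step 3: Q_total = 118 * 0.37416 = 44.151 W
Step 4: m_dot = Q_total / (cp * dT) = 44.151 / (4186 * 14.73) = 7.160e-04 kg/s

7.160e-04 kg/s


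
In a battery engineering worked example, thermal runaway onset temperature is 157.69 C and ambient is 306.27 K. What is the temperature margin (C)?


Convert: T_ambient = 306.27 K = 33.12 C
margin = 157.69 - 33.12 = 124.57 C

124.57 C


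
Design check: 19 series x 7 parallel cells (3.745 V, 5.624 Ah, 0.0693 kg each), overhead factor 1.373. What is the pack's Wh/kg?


Step 1: V_pack = 19 * 3.745 = 71.155 V
Step 2: C_pack = 7 * 5.624 = 39.368 Ah
Step 3: E_pack = V_pack * C_pack = 71.155 * 39.368 = 2801.2 Wh
Step 4: m_pack = 19 * 7 * 0.0693 * 1.373 = 12.655 kg
Step 5: ED = E_pack / m_pack = 2801.2 / 12.655 = 221.4 Wh/kg

221.4 Wh/kg


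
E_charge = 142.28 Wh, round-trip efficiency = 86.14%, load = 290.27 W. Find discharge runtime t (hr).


Step 1: E_discharge = eta/100 * E_charge = 86.14/100 * 142.28 = 122.56 Wh
Step 2: t = E_discharge / P = 122.56 / 290.27 = 0.4222 hr

0.4222 hr


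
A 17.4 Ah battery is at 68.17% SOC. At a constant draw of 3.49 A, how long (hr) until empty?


Step 1: remaining = SOC/100 * C_total = 68.17/100 * 17.4 = 11.862 Ah
Step 2: t = remaining / I = 11.862 / 3.49 = 3.399 hr

3.399 hr


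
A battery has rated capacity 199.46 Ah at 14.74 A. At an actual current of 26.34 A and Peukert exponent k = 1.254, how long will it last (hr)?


Step 1: t_rated = C / I_rated = 199.46 / 14.74 = 13.532 hr
Step 2: ratio = 14.74 / 26.34 = 0.55961
Step 3: ratio^k = 0.55961^1.254 = 0.48289
Step 4: t = t_rated * ratio^k = 13.532 * 0.48289 = 6.534 hr

6.534 hr


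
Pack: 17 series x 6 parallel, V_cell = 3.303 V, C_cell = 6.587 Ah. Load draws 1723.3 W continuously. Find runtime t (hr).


Step 1: E_pack = Ns * V_cell * Np * C_cell = 17 * 3.303 * 6 * 6.587 = 2219.2 Wh
Step 2: t = E_pack / P = 2219.2 / 1723.3 = 1.288 hr

1.288 hr


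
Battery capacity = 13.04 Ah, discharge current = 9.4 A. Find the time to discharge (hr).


t = capacity / current = 13.04 / 9.4 = 1.387 hr

1.387 hr


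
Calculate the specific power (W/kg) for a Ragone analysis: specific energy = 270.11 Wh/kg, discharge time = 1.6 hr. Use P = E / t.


Specific power = 270.11 Wh/kg / 1.6 hr = 168.8 W/kg

168.8 W/kg


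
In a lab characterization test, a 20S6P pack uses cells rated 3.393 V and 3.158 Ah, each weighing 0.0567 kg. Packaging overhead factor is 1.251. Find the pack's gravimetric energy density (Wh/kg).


Step 1: V_pack = 20 * 3.393 = 67.86 V
Step 2: C_pack = 6 * 3.158 = 18.948 Ah
Step 3: E_pack = V_pack * C_pack = 67.86 * 18.948 = 1285.8 Wh
Step 4: m_pack = 20 * 6 * 0.0567 * 1.251 = 8.5118 kg
Step 5: ED = E_pack / m_pack = 1285.8 / 8.5118 = 151.1 Wh/kg

151.1 Wh/kg


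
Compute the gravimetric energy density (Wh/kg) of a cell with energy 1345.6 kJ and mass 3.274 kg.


Convert: E = 1345.6 kJ = 373.78 Wh
ED = E / m = 373.78 / 3.274 = 114.2 Wh/kg

114.2 Wh/kg


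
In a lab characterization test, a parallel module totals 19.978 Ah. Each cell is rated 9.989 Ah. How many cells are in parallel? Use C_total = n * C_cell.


n = C_total / C_cell = 19.978 / 9.989 = 2

2


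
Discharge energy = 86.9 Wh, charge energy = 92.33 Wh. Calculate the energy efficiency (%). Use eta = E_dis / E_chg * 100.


eta_e = E_dis / E_chg * 100 = 86.9 / 92.33 * 100 = 94.12%

94.12%


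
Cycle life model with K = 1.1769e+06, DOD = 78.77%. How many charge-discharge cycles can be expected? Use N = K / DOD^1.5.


Step 1: DOD^1.5 = 78.77^1.5 = 699.1
Step 2: N = 1.1769e+06 / 699.1 = 1683 cycles

1683 cycles


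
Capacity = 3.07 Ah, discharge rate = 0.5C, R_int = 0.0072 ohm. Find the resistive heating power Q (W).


Step 1: I = C_rate * capacity = 0.5 * 3.07 = 1.535 A
Step 2: Q = I^2 * R = 1.535^2 * 0.0072 = 2.3562 * 0.0072 = 0.01696 W

0.01696 W


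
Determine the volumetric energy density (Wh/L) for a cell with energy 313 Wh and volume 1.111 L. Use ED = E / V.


Volumetric ED = 313 Wh / 1.111 L = 281.7 Wh/L

281.7 Wh/L


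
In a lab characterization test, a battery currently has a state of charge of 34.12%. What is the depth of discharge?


Complement of SOC: DOD = 100% - 34.12% = 65.88%

65.88%


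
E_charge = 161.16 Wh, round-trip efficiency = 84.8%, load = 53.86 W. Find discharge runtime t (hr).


Step 1: E_discharge = eta/100 * E_charge = 84.8/100 * 161.16 = 136.66 Wh
Step 2: t = E_discharge / P = 136.66 / 53.86 = 2.537 hr

2.537 hr


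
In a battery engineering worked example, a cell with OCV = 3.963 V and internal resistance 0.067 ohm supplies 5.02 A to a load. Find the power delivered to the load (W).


Step 1: V_terminal = OCV - I*R = 3.963 - 5.02 * 0.067 = 3.6267 V
Step 2: P_out = V_terminal * I = 3.6267 * 5.02 = 18.21 W

18.21 W


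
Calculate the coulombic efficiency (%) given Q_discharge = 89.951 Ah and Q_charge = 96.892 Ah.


eta_c = Q_dis / Q_chg * 100 = 89.951 / 96.892 * 100 = 92.84%

92.84%


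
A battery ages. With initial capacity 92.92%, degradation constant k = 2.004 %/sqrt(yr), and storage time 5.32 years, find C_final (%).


sqrt(t) = sqrt(5.32) = 2.3065
C_final = 92.92 - 2.004 * 2.3065 = 88.30%

88.30%


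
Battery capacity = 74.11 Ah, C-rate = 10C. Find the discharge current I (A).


At 10C: I = 10 * 74.11 Ah = 741.1 A

741.1 A


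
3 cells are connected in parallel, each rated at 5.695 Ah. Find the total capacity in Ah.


Parallel capacities add: 3 * 5.695 Ah = 17.085 Ah

17.085 Ah


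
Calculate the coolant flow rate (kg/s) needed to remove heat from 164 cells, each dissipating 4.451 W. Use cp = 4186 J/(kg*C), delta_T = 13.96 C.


Step 1: Total heat Q = 164 * 4.451 W = 729.96 W
Step 2: denom = cp * dT = 4186 * 13.96 = 58437
Step 3: m_dot = 729.96 / 58437 = 0.01249 kg/s

0.01249 kg/s


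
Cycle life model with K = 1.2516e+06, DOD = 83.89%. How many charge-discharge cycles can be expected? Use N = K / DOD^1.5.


Step 1: DOD^1.5 = 83.89^1.5 = 768.36
Step 2: N = 1.2516e+06 / 768.36 = 1629 cycles

1629 cycles


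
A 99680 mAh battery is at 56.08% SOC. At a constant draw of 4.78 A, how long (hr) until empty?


Convert: C_total = 99680 mAh = 99.68 Ah
Step 1: remaining = SOC/100 * C_total = 56.08/100 * 99.68 = 55.901 Ah
Step 2: t = remaining / I = 55.901 / 4.78 = 11.69 hr

11.69 hr


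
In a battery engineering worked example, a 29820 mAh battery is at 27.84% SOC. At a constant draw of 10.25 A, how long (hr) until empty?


Convert: C_total = 29820 mAh = 29.82 Ah
Step 1: remaining = SOC/100 * C_total = 27.84/100 * 29.82 = 8.3019 Ah
Step 2: t = remaining / I = 8.3019 / 10.25 = 0.8099 hr

0.8099 hr


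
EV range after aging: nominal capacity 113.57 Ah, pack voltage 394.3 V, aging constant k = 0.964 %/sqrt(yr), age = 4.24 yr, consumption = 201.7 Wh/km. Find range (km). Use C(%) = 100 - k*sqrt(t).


Step 1: capacity retention = 100 - 0.964 * sqrt(4.24) = 100 - 0.964 * 2.0591 = 98.015%
Step 2: C_now = 113.57 * 98.015/100 = 111.32 Ah
Step 3: E_pack = V * C_now = 394.3 * 111.32 = 43893 Wh
Step 4: range = E_pack / consumption = 43893 / 201.7 = 217.6 km

217.6 km


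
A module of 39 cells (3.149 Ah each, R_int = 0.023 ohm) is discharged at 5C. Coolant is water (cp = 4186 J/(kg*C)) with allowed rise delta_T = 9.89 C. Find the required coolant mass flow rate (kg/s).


Step 1: I = 5 * 3.149 = 15.745 A
Step 2: Q_cell = I^2 * R = 15.745^2 * 0.023 = 5.7018 W
Step 3: Q_total = 39 * 5.7018 = 222.37 W
Step 4: m_dot = Q_total / (cp * dT) = 222.37 / (4186 * 9.89) = 0.005371 kg/s

0.005371 kg/s


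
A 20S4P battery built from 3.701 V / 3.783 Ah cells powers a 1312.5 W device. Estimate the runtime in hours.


Step 1: E_pack = Ns * V_cell * Np * C_cell = 20 * 3.701 * 4 * 3.783 = 1120.1 Wh
Step 2: t = E_pack / P = 1120.1 / 1312.5 = 0.8534 hr

0.8534 hr


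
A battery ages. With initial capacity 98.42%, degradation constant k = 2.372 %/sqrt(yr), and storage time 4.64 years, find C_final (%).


Step 1: sqrt(4.64 yr) = 2.1541
Step 2: drop = 2.372 * 2.1541 = 5.1095
Step 3: C_final = 98.42 - 5.1095 = 93.31%

93.31%


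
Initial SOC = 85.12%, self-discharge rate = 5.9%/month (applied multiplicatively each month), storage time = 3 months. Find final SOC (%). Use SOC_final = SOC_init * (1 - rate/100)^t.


decay = (1 - 5.9/100)^3 = 0.83324
SOC_final = 85.12 * 0.83324 = 70.93%

70.93%


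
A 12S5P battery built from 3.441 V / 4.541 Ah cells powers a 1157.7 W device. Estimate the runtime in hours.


Step 1: E_pack = Ns * V_cell * Np * C_cell = 12 * 3.441 * 5 * 4.541 = 937.53 Wh
Step 2: t = E_pack / P = 937.53 / 1157.7 = 0.8098 hr

0.8098 hr


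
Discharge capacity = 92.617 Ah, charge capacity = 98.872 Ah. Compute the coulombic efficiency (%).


Coulombic efficiency = 92.617/98.872 * 100% = 93.67%

93.67%


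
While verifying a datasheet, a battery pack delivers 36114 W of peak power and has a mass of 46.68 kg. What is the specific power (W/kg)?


SP = P / m = 36114 / 46.68 = 773.7 W/kg

773.7 W/kg


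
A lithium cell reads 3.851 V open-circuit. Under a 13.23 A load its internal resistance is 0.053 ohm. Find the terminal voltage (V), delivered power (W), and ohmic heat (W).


Step 1: V_terminal = OCV - I*R = 3.851 - 13.23 * 0.053 = 3.1498 V
Step 2: P_out = V_terminal * I = 3.1498 * 13.23 = 41.67 W
Step 3: Q = I^2 * R = 13.23^2 * 0.053 = 9.277 W

V=3.1498 V, P=41.67 W, Q=9.277 W


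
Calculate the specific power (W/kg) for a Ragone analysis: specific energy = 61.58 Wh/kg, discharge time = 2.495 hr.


Specific power = 61.58 Wh/kg / 2.495 hr = 24.68 W/kg

24.68 W/kg


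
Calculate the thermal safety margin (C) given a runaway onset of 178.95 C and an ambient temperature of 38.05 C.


margin = T_onset - T_ambient = 178.95 - 38.05 = 140.9 C

140.9 C


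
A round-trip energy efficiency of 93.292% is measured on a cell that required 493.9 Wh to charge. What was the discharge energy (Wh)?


E_dis = eta/100 * E_chg = 93.292/100 * 493.9 = 460.8 Wh

460.8 Wh


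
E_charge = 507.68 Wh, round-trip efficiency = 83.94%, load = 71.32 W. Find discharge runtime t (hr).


Step 1: E_discharge = eta/100 * E_charge = 83.94/100 * 507.68 = 426.15 Wh
Step 2: t = E_discharge / P = 426.15 / 71.32 = 5.975 hr

5.975 hr


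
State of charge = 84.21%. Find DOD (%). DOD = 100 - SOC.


Complement of SOC: DOD = 100% - 84.21% = 15.79%

15.79%


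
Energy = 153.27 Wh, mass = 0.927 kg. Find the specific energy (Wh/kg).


ED = E / m = 153.27 / 0.927 = 165.3 Wh/kg

165.3 Wh/kg


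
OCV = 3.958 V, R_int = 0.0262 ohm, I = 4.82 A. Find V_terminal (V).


IR drop = 4.82 * 0.0262 = 0.12628 V
V = 3.958 - 0.12628 = 3.832 V

3.832 V


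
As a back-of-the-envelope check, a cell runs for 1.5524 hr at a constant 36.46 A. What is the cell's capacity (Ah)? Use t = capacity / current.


C = I * t = 36.46 * 1.5524 = 56.60 Ah

56.60 Ah


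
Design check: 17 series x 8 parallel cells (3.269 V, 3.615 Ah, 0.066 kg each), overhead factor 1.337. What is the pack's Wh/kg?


Step 1: V_pack = 17 * 3.269 = 55.573 V
Step 2: C_pack = 8 * 3.615 = 28.92 Ah
Step 3: E_pack = V_pack * C_pack = 55.573 * 28.92 = 1607.2 Wh
Step 4: m_pack = 17 * 8 * 0.066 * 1.337 = 12.001 kg
Step 5: ED = E_pack / m_pack = 1607.2 / 12.001 = 133.9 Wh/kg

133.9 Wh/kg


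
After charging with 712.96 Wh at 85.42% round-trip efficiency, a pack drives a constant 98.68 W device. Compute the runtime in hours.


Step 1: E_discharge = eta/100 * E_charge = 85.42/100 * 712.96 = 609.01 Wh
Step 2: t = E_discharge / P = 609.01 / 98.68 = 6.172 hr

6.172 hr


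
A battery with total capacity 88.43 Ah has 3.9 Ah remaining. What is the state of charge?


SOC = (remaining / total) * 100 = (3.9 / 88.43) * 100 = 4.410%

4.410%


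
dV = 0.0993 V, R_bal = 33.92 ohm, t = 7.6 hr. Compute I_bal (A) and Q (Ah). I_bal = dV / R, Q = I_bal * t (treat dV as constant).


I_bal = dV / R = 0.0993 / 33.92 = 0.0029275 A
Q = I_bal * t = 0.0029275 * 7.6 = 0.02225 Ah

I=0.0029275 A, Q=0.02225 Ah


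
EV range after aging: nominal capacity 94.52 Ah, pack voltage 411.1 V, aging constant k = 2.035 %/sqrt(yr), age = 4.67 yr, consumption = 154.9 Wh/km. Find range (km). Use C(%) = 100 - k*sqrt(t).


Step 1: capacity retention = 100 - 2.035 * sqrt(4.67) = 100 - 2.035 * 2.161 = 95.602%
Step 2: C_now = 94.52 * 95.602/100 = 90.363 Ah
Step 3: E_pack = V * C_now = 411.1 * 90.363 = 37148 Wh
Step 4: range = E_pack / consumption = 37148 / 154.9 = 239.8 km

239.8 km


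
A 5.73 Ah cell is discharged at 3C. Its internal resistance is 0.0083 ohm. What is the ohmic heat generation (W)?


Step 1: I = C_rate * capacity = 3 * 5.73 = 17.19 A
Step 2: Q = I^2 * R = 17.19^2 * 0.0083 = 295.5 * 0.0083 = 2.453 W

2.453 W


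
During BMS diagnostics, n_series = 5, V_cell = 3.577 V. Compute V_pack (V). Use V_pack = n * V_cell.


With 5 cells in series at 3.577 V each, V_pack = 17.885 V

17.885 V


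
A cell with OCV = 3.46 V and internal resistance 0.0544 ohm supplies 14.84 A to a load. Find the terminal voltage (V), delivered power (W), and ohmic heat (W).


Step 1: V_terminal = OCV - I*R = 3.46 - 14.84 * 0.0544 = 2.6527 V
Step 2: P_out = V_terminal * I = 2.6527 * 14.84 = 39.37 W
Step 3: Q = I^2 * R = 14.84^2 * 0.0544 = 11.98 W

V=2.6527 V, P=39.37 W, Q=11.98 W


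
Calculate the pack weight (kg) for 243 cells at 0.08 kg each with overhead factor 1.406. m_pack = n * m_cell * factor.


m_pack = n * m_cell * overhead = 243 * 0.08 * 1.406 = 27.33 kg

27.33 kg


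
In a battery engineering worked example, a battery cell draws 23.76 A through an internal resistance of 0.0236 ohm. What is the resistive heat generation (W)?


I^2 = 564.54
Q = 564.54 * 0.0236 = 13.32 W

13.32 W


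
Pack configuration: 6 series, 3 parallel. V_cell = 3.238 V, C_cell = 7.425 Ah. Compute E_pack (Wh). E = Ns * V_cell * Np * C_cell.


V_pack = 6 * 3.238 = 19.428 V
C_pack = 3 * 7.425 = 22.275 Ah
E = V_pack * C_pack = 19.428 * 22.275 = 432.8 Wh

432.8 Wh


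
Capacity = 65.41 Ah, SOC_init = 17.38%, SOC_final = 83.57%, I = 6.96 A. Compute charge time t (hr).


Step 1: dSOC = 83.57% - 17.38% = 66.19%
Step 2: delta_Ah = 65.41 * 66.19 / 100 = 43.295 Ah
Step 3: t = 43.295 / 6.96 = 6.221 hr

6.221 hr


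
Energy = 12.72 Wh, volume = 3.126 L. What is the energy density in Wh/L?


Volumetric ED = 12.72 Wh / 3.126 L = 4.069 Wh/L

4.069 Wh/L


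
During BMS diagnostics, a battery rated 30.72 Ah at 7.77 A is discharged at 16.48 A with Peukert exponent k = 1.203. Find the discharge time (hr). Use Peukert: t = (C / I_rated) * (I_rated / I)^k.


t_rated = C / I_rated = 30.72 / 7.77 = 3.9537 hr
(I_rated/I)^k = (0.47148)^1.203 = 0.40474
t = t_rated * (I_rated/I)^k = 3.9537 * 0.40474 = 1.600 hr

1.600 hr


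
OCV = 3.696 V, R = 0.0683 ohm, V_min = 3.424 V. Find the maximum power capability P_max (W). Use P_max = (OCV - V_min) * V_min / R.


dV = OCV - V_min = 0.272 V (so I_max = dV / R)
P_max = dV * V_min / R = 0.272 * 3.424 / 0.0683 = 13.64 W

13.64 W


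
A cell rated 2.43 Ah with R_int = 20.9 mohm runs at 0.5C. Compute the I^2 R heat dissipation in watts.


Convert: R = 20.9 mohm = 0.0209 ohm
Step 1: I = C_rate * capacity = 0.5 * 2.43 = 1.215 A
Step 2: Q = I^2 * R = 1.215^2 * 0.0209 = 1.4762 * 0.0209 = 0.03085 W

0.03085 W


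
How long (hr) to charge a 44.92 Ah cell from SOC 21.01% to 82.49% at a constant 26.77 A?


delta_Ah = 44.92 * (82.49 - 21.01) / 100 = 27.617 Ah
t = delta_Ah / I = 27.617 / 26.77 = 1.032 hr

1.032 hr


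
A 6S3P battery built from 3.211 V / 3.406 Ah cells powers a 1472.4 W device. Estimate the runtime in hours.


Step 1: E_pack = Ns * V_cell * Np * C_cell = 6 * 3.211 * 3 * 3.406 = 196.86 Wh
Step 2: t = E_pack / P = 196.86 / 1472.4 = 0.1337 hr

0.1337 hr


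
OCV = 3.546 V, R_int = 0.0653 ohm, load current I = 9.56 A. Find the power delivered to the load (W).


Step 1: V_terminal = OCV - I*R = 3.546 - 9.56 * 0.0653 = 2.9217 V
Step 2: P_out = V_terminal * I = 2.9217 * 9.56 = 27.93 W

27.93 W


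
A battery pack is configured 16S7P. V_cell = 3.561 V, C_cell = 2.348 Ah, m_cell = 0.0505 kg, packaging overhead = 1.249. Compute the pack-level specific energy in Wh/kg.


Step 1: V_pack = 16 * 3.561 = 56.976 V
Step 2: C_pack = 7 * 2.348 = 16.436 Ah
Step 3: E_pack = V_pack * C_pack = 56.976 * 16.436 = 936.46 Wh
Step 4: m_pack = 16 * 7 * 0.0505 * 1.249 = 7.0643 kg
Step 5: ED = E_pack / m_pack = 936.46 / 7.0643 = 132.6 Wh/kg

132.6 Wh/kg


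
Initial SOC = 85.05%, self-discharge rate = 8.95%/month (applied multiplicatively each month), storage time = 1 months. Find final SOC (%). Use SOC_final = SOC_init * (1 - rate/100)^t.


Monthly retention factor = 1 - 8.95/100 = 0.9105
Over 1 months: factor^1 = 0.9105
SOC_final = 85.05 * 0.9105 = 77.44%

77.44%


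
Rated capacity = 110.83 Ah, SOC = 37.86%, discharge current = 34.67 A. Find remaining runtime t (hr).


Step 1: remaining = SOC/100 * C_total = 37.86/100 * 110.83 = 41.96 Ah
Step 2: t = remaining / I = 41.96 / 34.67 = 1.210 hr

1.210 hr


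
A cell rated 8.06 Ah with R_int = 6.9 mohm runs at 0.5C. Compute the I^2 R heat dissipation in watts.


Convert: R = 6.9 mohm = 0.0069 ohm
Step 1: I = C_rate * capacity = 0.5 * 8.06 = 4.03 A
Step 2: Q = I^2 * R = 4.03^2 * 0.0069 = 16.241 * 0.0069 = 0.1121 W

0.1121 W


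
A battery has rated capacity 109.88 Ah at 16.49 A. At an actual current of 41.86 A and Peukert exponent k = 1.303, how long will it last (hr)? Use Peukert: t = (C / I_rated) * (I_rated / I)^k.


Step 1: t_rated = C / I_rated = 109.88 / 16.49 = 6.6634 hr
Step 2: ratio = 16.49 / 41.86 = 0.39393
Step 3: ratio^k = 0.39393^1.303 = 0.29705
Step 4: t = t_rated * ratio^k = 6.6634 * 0.29705 = 1.979 hr

1.979 hr


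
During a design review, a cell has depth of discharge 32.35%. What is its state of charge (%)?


SOC = 100 - DOD = 100 - 32.35 = 67.65%

67.65%


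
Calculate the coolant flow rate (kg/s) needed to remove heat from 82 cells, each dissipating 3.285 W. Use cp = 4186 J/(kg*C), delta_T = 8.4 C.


Step 1: Total heat Q = 82 * 3.285 W = 269.37 W
Step 2: denom = cp * dT = 4186 * 8.4 = 35162
Step 3: m_dot = 269.37 / 35162 = 0.007661 kg/s

0.007661 kg/s


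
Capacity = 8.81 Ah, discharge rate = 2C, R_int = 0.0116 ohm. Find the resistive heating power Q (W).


Step 1: I = C_rate * capacity = 2 * 8.81 = 17.62 A
Step 2: Q = I^2 * R = 17.62^2 * 0.0116 = 310.46 * 0.0116 = 3.601 W

3.601 W


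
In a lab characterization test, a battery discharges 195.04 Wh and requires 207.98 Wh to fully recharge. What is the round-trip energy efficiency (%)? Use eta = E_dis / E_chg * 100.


eta_e = E_dis / E_chg * 100 = 195.04 / 207.98 * 100 = 93.78%

93.78%


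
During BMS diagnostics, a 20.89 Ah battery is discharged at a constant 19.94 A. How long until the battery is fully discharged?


t = capacity / current = 20.89 / 19.94 = 1.048 hr

1.048 hr


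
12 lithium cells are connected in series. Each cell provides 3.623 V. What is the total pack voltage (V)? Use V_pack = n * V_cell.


V_pack = n * V_cell = 12 * 3.623 = 43.476 V

43.476 V


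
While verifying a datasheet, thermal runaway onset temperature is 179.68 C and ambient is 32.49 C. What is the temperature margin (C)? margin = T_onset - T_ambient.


Safety margin = 179.68 C - 32.49 C = 147.19 C

147.19 C


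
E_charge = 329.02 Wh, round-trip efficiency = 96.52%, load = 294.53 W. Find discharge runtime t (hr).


Step 1: E_discharge = eta/100 * E_charge = 96.52/100 * 329.02 = 317.57 Wh
Step 2: t = E_discharge / P = 317.57 / 294.53 = 1.078 hr

1.078 hr


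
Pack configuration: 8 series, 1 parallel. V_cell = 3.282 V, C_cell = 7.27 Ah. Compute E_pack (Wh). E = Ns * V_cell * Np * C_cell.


V_pack = 8 * 3.282 = 26.256 V
C_pack = 1 * 7.27 = 7.27 Ah
E = V_pack * C_pack = 26.256 * 7.27 = 190.9 Wh

190.9 Wh


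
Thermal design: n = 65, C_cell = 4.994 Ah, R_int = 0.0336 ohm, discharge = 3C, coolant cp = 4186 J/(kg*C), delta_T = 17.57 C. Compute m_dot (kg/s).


Step 1: I = 3 * 4.994 = 14.982 A
Step 2: Q_cell = I^2 * R = 14.982^2 * 0.0336 = 7.5419 W
Step 3: Q_total = 65 * 7.5419 = 490.22 W
Step 4: m_dot = Q_total / (cp * dT) = 490.22 / (4186 * 17.57) = 0.006665 kg/s

0.006665 kg/s


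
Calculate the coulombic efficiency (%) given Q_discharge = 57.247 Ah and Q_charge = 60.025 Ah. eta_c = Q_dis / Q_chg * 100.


eta_c = Q_dis / Q_chg * 100 = 57.247 / 60.025 * 100 = 95.37%

95.37%


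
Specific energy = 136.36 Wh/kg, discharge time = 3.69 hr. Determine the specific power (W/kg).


Specific power = 136.36 Wh/kg / 3.69 hr = 36.95 W/kg

36.95 W/kg


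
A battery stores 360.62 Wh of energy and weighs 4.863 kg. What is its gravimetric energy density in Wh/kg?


Specific energy = 360.62 Wh / 4.863 kg = 74.16 Wh/kg

74.16 Wh/kg


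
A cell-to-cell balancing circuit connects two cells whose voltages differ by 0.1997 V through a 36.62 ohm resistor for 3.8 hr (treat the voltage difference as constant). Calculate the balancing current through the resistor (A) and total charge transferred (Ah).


I_bal = dV / R = 0.1997 / 36.62 = 0.0054533 A
Q = I_bal * t = 0.0054533 * 3.8 = 0.02072 Ah

I=0.0054533 A, Q=0.02072 Ah


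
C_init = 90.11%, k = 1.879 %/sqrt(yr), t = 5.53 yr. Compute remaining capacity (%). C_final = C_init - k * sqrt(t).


sqrt(t) = sqrt(5.53) = 2.3516
C_final = 90.11 - 1.879 * 2.3516 = 85.69%

85.69%


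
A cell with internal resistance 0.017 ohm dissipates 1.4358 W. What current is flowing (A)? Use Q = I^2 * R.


I = sqrt(Q / R) = sqrt(1.4358 / 0.017) = sqrt(84.459) = 9.190 A

9.190 A


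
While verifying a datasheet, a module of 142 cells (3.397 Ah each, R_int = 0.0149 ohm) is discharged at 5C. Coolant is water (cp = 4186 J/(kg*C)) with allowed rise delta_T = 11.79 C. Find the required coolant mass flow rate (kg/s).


Step 1: I = 5 * 3.397 = 16.985 A
Step 2: Q_cell = I^2 * R = 16.985^2 * 0.0149 = 4.2985 W
Step 3: Q_total = 142 * 4.2985 = 610.39 W
Step 4: m_dot = Q_total / (cp * dT) = 610.39 / (4186 * 11.79) = 0.01237 kg/s

0.01237 kg/s


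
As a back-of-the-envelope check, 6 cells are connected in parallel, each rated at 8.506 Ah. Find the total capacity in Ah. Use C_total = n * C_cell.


C_total = 6 * 8.506 = 51.036 Ah

51.036 Ah
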